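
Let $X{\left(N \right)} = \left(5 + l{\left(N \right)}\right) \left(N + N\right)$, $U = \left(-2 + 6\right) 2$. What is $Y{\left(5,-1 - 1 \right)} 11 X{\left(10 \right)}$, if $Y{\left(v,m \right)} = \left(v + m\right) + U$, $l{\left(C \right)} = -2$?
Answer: $7260$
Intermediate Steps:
$U = 8$ ($U = 4 \cdot 2 = 8$)
$X{\left(N \right)} = 6 N$ ($X{\left(N \right)} = \left(5 - 2\right) \left(N + N\right) = 3 \cdot 2 N = 6 N$)
$Y{\left(v,m \right)} = 8 + m + v$ ($Y{\left(v,m \right)} = \left(v + m\right) + 8 = \left(m + v\right) + 8 = 8 + m + v$)
$Y{\left(5,-1 - 1 \right)} 11 X{\left(10 \right)} = \left(8 - 2 + 5\right) 11 \cdot 6 \cdot 10 = \left(8 - 2 + 5\right) 11 \cdot 60 = 11 \cdot 11 \cdot 60 = 121 \cdot 60 = 7260$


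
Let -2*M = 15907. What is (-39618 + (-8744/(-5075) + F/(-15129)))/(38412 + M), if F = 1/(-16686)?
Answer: -50754221283834289/39021774995257425 ≈ -1.3007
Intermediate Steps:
M = -15907/2 (M = -1/2*15907 = -15907/2 ≈ -7953.5)
F = -1/16686 ≈ -5.9930e-5
(-39618 + (-8744/(-5075) + F/(-15129)))/(38412 + M) = (-39618 + (-8744/(-5075) - 1/16686/(-15129)))/(38412 - 15907/2) = (-39618 + (-8744*(-1/5075) - 1/16686*(-1/15129)))/(60917/2) = (-39618 + (8744/5075 + 1/252442494))*(2/60917) = (-39618 + 2207357172611/1281145657050)*(2/60917) = -50754221283834289/1281145657050*2/60917 = -50754221283834289/39021774995257425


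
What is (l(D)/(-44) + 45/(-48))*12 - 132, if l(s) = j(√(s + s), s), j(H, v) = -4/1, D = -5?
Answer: -6255/44 ≈ -142.16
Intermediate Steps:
j(H, v) = -4 (j(H, v) = -4*1 = -4)
l(s) = -4
(l(D)/(-44) + 45/(-48))*12 - 132 = (-4/(-44) + 45/(-48))*12 - 132 = (-4*(-1/44) + 45*(-1/48))*12 - 132 = (1/11 - 15/16)*12 - 132 = -149/176*12 - 132 = -447/44 - 132 = -6255/44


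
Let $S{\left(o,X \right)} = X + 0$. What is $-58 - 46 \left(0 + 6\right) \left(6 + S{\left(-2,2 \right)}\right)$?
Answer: $-2266$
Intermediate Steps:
$S{\left(o,X \right)} = X$
$-58 - 46 \left(0 + 6\right) \left(6 + S{\left(-2,2 \right)}\right) = -58 - 46 \left(0 + 6\right) \left(6 + 2\right) = -58 - 46 \cdot 6 \cdot 8 = -58 - 2208 = -2266$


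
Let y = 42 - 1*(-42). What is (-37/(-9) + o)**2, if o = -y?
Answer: 516961/81 ≈ 6382.2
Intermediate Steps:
y = 84 (y = 42 + 42 = 84)
o = -84 (o = -1*84 = -84)
(-37/(-9) + o)**2 = (-37/(-9) - 84)**2 = (-37*(-1/9) - 84)**2 = (37/9 - 84)**2 = (-719/9)**2 = 516961/81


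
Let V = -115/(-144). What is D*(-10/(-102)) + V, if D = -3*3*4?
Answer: -6685/2448 ≈ -2.7308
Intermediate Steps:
V = 115/144 (V = -115*(-1/144) = 115/144 ≈ 0.79861)
D = -36 (D = -9*4 = -36)
D*(-10/(-102)) + V = -(-360)/(-102) + 115/144 = -(-360)*(-1)/102 + 115/144 = -36*5/51 + 115/144 = -60/17 + 115/144 = -6685/2448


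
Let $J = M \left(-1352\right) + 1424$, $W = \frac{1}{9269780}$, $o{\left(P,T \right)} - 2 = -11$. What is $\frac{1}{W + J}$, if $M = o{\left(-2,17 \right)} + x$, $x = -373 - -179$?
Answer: $\frac{9269780}{2557346906401} \approx 3.6248 \cdot 10^{-6}$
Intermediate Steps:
$o{\left(P,T \right)} = -9$ ($o{\left(P,T \right)} = 2 - 11 = -9$)
$x = -194$ ($x = -373 + 179 = -194$)
$M = -203$ ($M = -9 - 194 = -203$)
$W = \frac{1}{9269780} \approx 1.0788 \cdot 10^{-7}$
$J = 275880$ ($J = \left(-203\right) \left(-1352\right) + 1424 = 274456 + 1424 = 275880$)
$\frac{1}{W + J} = \frac{1}{\frac{1}{9269780} + 275880} = \frac{1}{\frac{2557346906401}{9269780}} = \frac{9269780}{2557346906401}$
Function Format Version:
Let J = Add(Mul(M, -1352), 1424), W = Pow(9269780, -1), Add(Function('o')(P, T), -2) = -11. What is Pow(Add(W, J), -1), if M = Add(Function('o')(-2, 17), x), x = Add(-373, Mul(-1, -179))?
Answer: Rational(9269780, 2557346906401) ≈ 3.6248e-6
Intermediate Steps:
Function('o')(P, T) = -9 (Function('o')(P, T) = Add(2, -11) = -9)
x = -194 (x = Add(-373, 179) = -194)
M = -203 (M = Add(-9, -194) = -203)
W = Rational(1, 9269780) ≈ 1.0788e-7
J = 275880 (J = Add(Mul(-203, -1352), 1424) = Add(274456, 1424) = 275880)
Pow(Add(W, J), -1) = Pow(Add(Rational(1, 9269780), 275880), -1) = Pow(Rational(2557346906401, 9269780), -1) = Rational(9269780, 2557346906401)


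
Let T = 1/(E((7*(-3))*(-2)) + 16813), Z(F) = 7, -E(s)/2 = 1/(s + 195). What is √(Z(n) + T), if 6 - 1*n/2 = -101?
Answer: √111144611500210/3984679 ≈ 2.6458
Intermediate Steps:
n = 214 (n = 12 - 2*(-101) = 12 + 202 = 214)
E(s) = -2/(195 + s) (E(s) = -2/(s + 195) = -2/(195 + s))
T = 237/3984679 (T = 1/(-2/(195 + (7*(-3))*(-2)) + 16813) = 1/(-2/(195 - 21*(-2)) + 16813) = 1/(-2/(195 + 42) + 16813) = 1/(-2/237 + 16813) = 1/(3984679/237) = 237/3984679 ≈ 5.9478e-5)
√(Z(n) + T) = √(7 + 237/3984679) = √(27892990/3984679) = √111144611500210/3984679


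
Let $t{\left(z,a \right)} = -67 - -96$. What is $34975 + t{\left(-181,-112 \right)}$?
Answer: $35004$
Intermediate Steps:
$t{\left(z,a \right)} = 29$ ($t{\left(z,a \right)} = -67 + 96 = 29$)
$34975 + t{\left(-181,-112 \right)} = 34975 + 29 = 35004$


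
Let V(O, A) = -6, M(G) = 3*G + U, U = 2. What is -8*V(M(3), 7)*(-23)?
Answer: -1104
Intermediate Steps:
M(G) = 2 + 3*G (M(G) = 3*G + 2 = 2 + 3*G)
-8*V(M(3), 7)*(-23) = -8*(-6)*(-23) = 48*(-23) = -1104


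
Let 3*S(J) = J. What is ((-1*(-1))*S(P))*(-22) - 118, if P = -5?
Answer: -244/3 ≈ -81.333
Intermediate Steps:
S(J) = J/3
((-1*(-1))*S(P))*(-22) - 118 = ((-1*(-1))*((⅓)*(-5)))*(-22) - 118 = (1*(-5/3))*(-22) - 118 = -5/3*(-22) - 118 = 110/3 - 118 = -244/3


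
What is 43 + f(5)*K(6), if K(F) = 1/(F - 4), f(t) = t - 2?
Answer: 89/2 ≈ 44.500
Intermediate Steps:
f(t) = -2 + t
K(F) = 1/(-4 + F)
43 + f(5)*K(6) = 43 + (-2 + 5)/(-4 + 6) = 43 + 3/2 = 89/2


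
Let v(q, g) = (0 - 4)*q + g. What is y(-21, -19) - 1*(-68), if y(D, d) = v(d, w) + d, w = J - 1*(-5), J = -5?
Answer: 125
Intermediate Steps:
w = 0 (w = -5 - 1*(-5) = -5 + 5 = 0)
v(q, g) = g - 4*q (v(q, g) = -4*q + g = g - 4*q)
y(D, d) = -3*d (y(D, d) = (0 - 4*d) + d = -4*d + d = -3*d)
y(-21, -19) - 1*(-68) = -3*(-19) - 1*(-68) = 57 + 68 = 125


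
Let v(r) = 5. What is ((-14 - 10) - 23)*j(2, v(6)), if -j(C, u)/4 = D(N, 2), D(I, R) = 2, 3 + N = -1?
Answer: 376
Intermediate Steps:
N = -4 (N = -3 - 1 = -4)
j(C, u) = -8 (j(C, u) = -4*2 = -8)
((-14 - 10) - 23)*j(2, v(6)) = ((-14 - 10) - 23)*(-8) = (-24 - 23)*(-8) = -47*(-8) = 376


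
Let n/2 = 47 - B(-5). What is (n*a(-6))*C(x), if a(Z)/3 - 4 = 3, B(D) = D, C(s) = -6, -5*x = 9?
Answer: -13104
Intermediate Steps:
x = -9/5 (x = -1/5*9 = -9/5 ≈ -1.8000)
n = 104 (n = 2*(47 - 1*(-5)) = 2*(47 + 5) = 2*52 = 104)
a(Z) = 21 (a(Z) = 12 + 3*3 = 12 + 9 = 21)
(n*a(-6))*C(x) = (104*21)*(-6) = 2184*(-6) = -13104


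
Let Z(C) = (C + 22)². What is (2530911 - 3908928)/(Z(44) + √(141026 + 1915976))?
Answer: -3001321026/8458867 + 1378017*√2057002/16917734 ≈ -237.99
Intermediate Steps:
Z(C) = (22 + C)²
(2530911 - 3908928)/(Z(44) + √(141026 + 1915976)) = (2530911 - 3908928)/((22 + 44)² + √(141026 + 1915976)) = -1378017/(66² + √2057002) = -1378017/(4356 + √2057002)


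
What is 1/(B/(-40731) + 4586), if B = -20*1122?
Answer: 13577/62271602 ≈ 0.00021803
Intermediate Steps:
B = -22440
1/(B/(-40731) + 4586) = 1/(-22440/(-40731) + 4586) = 1/(-22440*(-1/40731) + 4586) = 1/(7480/13577 + 4586) = 1/(62271602/13577) = 13577/62271602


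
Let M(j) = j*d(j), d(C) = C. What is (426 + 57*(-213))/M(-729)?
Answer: -3905/177147 ≈ -0.022044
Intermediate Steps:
M(j) = j**2 (M(j) = j*j = j**2)
(426 + 57*(-213))/M(-729) = (426 + 57*(-213))/((-729)**2) = (426 - 12141)/531441 = -11715*1/531441 = -3905/177147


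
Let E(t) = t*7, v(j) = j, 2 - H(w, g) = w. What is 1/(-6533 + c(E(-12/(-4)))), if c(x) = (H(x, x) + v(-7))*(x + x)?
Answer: -1/7625 ≈ -0.00013115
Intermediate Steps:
H(w, g) = 2 - w
E(t) = 7*t
c(x) = 2*x*(-5 - x) (c(x) = ((2 - x) - 7)*(x + x) = (-5 - x)*(2*x) = 2*x*(-5 - x))
1/(-6533 + c(E(-12/(-4)))) = 1/(-6533 - 2*7*(-12/(-4))*(5 + 7*(-12/(-4)))) = 1/(-6533 - 2*7*(-12*(-¼))*(5 + 7*(-12*(-¼)))) = 1/(-6533 - 2*7*3*(5 + 7*3)) = 1/(-6533 - 2*21*(5 + 21)) = 1/(-6533 - 2*21*26) = 1/(-6533 - 1092) = 1/(-7625) = -1/7625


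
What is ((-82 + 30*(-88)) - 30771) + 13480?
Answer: -20013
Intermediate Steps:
((-82 + 30*(-88)) - 30771) + 13480 = ((-82 - 2640) - 30771) + 13480 = (-2722 - 30771) + 13480 = -33493 + 13480 = -20013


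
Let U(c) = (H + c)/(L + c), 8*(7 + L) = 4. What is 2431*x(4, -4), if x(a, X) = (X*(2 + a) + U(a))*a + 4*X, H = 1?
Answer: -291720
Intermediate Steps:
L = -13/2 (L = -7 + (⅛)*4 = -7 + ½ = -13/2 ≈ -6.5000)
U(c) = (1 + c)/(-13/2 + c)
x(a, X) = 4*X + a*(X*(2 + a) + 2*(1 + a)/(-13 + 2*a)) (x(a, X) = (X*(2 + a) + 2*(1 + a)/(-13 + 2*a))*a + 4*X = a*(X*(2 + a) + 2*(1 + a)/(-13 + 2*a)) + 4*X = 4*X + a*(X*(2 + a) + 2*(1 + a)/(-13 + 2*a)))
2431*x(4, -4) = 2431*((2*4*(1 + 4) - 4*(-13 + 2*4)*(4 + 4² + 2*4))/(-13 + 2*4)) = 2431*((2*4*5 - 4*(-13 + 8)*(4 + 16 + 8))/(-13 + 8)) = 2431*((40 - 4*(-5)*28)/(-5)) = 2431*(-(40 + 560)/5) = 2431*(-⅕*600) = 2431*(-120) = -291720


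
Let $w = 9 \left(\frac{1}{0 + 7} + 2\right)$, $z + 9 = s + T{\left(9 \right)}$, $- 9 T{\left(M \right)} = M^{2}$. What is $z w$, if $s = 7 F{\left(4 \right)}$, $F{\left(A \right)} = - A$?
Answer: $- \frac{6210}{7} \approx -887.14$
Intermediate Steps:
$T{\left(M \right)} = - \frac{M^{2}}{9}$
$s = -28$ ($s = 7 \left(\left(-1\right) 4\right) = 7 \left(-4\right) = -28$)
$z = -46$ ($z = -9 - \left(28 + \frac{9^{2}}{9}\right) = -9 - 37 = -46$)
$w = \frac{135}{7}$ ($w = 9 \left(\frac{1}{7} + 2\right) = 9 \cdot \frac{15}{7} = \frac{135}{7} \approx 19.286$)
$z w = \left(-46\right) \frac{135}{7} = - \frac{6210}{7}$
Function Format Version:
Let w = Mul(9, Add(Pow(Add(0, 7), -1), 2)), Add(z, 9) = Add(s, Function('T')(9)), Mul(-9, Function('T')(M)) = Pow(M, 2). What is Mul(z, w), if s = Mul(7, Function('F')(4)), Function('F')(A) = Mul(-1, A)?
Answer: Rational(-6210, 7) ≈ -887.14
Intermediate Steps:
Function('T')(M) = Mul(Rational(-1, 9), Pow(M, 2))
s = -28 (s = Mul(7, Mul(-1, 4)) = Mul(7, -4) = -28)
z = -46 (z = Add(-9, Add(-28, Mul(Rational(-1, 9), Pow(9, 2)))) = Add(-9, Add(-28, Mul(Rational(-1, 9), 81))) = Add(-9, Add(-28, -9)) = Add(-9, -37) = -46)
w = Rational(135, 7) (w = Mul(9, Add(Pow(7, -1), 2)) = Mul(9, Add(Rational(1, 7), 2)) = Mul(9, Rational(15, 7)) = Rational(135, 7) ≈ 19.286)
Mul(z, w) = Mul(-46, Rational(135, 7)) = Rational(-6210, 7)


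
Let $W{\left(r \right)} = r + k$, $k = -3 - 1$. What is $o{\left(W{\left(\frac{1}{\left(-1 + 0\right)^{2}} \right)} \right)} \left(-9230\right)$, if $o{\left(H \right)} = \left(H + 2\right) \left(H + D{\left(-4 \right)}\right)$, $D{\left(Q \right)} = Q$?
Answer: $-64610$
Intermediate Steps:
$k = -4$
$W{\left(r \right)} = -4 + r$ ($W{\left(r \right)} = r - 4 = -4 + r$)
$o{\left(H \right)} = \left(-4 + H\right) \left(2 + H\right)$ ($o{\left(H \right)} = \left(H + 2\right) \left(H - 4\right) = \left(2 + H\right) \left(-4 + H\right) = \left(-4 + H\right) \left(2 + H\right)$)
$o{\left(W{\left(\frac{1}{\left(-1 + 0\right)^{2}} \right)} \right)} \left(-9230\right) = \left(-8 + \left(-4 + \frac{1}{\left(-1 + 0\right)^{2}}\right)^{2} - 2 \left(-4 + \frac{1}{\left(-1 + 0\right)^{2}}\right)\right) \left(-9230\right) = \left(-8 + \left(-4 + \frac{1}{\left(-1\right)^{2}}\right)^{2} - 2 \left(-4 + \frac{1}{\left(-1\right)^{2}}\right)\right) \left(-9230\right) = \left(-8 + \left(-4 + 1^{-1}\right)^{2} - 2 \left(-4 + 1^{-1}\right)\right) \left(-9230\right) = \left(-8 + \left(-4 + 1\right)^{2} - 2 \left(-4 + 1\right)\right) \left(-9230\right) = \left(-8 + \left(-3\right)^{2} - -6\right) \left(-9230\right) = \left(-8 + 9 + 6\right) \left(-9230\right) = 7 \left(-9230\right) = -64610$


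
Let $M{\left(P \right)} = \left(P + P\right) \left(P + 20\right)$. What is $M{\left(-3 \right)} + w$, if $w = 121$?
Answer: $19$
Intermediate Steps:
$M{\left(P \right)} = 2 P \left(20 + P\right)$
$M{\left(-3 \right)} + w = 2 \left(-3\right) \left(20 - 3\right) + 121 = 2 \left(-3\right) 17 + 121 = -102 + 121 = 19$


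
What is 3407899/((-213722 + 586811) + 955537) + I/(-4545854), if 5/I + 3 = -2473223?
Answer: 19157375248052734863/7468820773830122252 ≈ 2.5650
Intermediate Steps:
I = -5/2473226 (I = 5/(-3 - 2473223) = 5/(-2473226) = 5*(-1/2473226) = -5/2473226 ≈ -2.0217e-6)
3407899/((-213722 + 586811) + 955537) + I/(-4545854) = 3407899/((-213722 + 586811) + 955537) - 5/2473226/(-4545854) = 3407899/(373089 + 955537) - 5/2473226*(-1/4545854) = 3407899/1328626 + 5/11242924305004 = 19157375248052734863/7468820773830122252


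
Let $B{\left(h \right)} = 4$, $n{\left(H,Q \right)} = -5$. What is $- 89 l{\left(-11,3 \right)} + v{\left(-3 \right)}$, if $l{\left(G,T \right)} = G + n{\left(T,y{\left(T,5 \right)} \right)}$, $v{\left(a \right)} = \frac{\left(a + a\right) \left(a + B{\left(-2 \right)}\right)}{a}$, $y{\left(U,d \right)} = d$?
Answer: $1426$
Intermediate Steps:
$v{\left(a \right)} = 8 + 2 a$ ($v{\left(a \right)} = \frac{\left(a + a\right) \left(a + 4\right)}{a} = \frac{2 a \left(4 + a\right)}{a} = 8 + 2 a$)
$l{\left(G,T \right)} = -5 + G$ ($l{\left(G,T \right)} = G - 5 = -5 + G$)
$- 89 l{\left(-11,3 \right)} + v{\left(-3 \right)} = - 89 \left(-5 - 11\right) + \left(8 + 2 \left(-3\right)\right) = \left(-89\right) \left(-16\right) + \left(8 - 6\right) = 1424 + 2 = 1426$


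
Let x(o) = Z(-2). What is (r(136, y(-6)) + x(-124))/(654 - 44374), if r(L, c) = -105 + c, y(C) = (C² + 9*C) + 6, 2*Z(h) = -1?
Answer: 47/17488 ≈ 0.0026876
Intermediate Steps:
Z(h) = -½ (Z(h) = (½)*(-1) = -½)
y(C) = 6 + C² + 9*C
x(o) = -½
(r(136, y(-6)) + x(-124))/(654 - 44374) = ((-105 + (6 + (-6)² + 9*(-6))) - ½)/(654 - 44374) = ((-105 + (6 + 36 - 54)) - ½)/(-43720) = ((-105 - 12) - ½)*(-1/43720) = (-117 - ½)*(-1/43720) = -235/2*(-1/43720) = 47/17488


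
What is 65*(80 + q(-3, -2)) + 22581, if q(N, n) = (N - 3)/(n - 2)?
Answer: 55757/2 ≈ 27879.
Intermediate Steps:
q(N, n) = (-3 + N)/(-2 + n)
65*(80 + q(-3, -2)) + 22581 = 65*(80 + (-3 - 3)/(-2 - 2)) + 22581 = 65*(80 - 6/(-4)) + 22581 = 65*(80 - 1/4*(-6)) + 22581 = 65*(80 + 3/2) + 22581 = 65*(163/2) + 22581 = 10595/2 + 22581 = 55757/2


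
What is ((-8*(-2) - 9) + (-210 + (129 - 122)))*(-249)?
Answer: 48804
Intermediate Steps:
((-8*(-2) - 9) + (-210 + (129 - 122)))*(-249) = ((16 - 9) + (-210 + 7))*(-249) = (7 - 203)*(-249) = -196*(-249) = 48804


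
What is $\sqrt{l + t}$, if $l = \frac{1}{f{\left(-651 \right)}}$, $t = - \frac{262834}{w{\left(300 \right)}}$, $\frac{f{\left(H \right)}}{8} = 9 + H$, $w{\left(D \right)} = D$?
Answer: $\frac{i \sqrt{4012249513}}{2140} \approx 29.599 i$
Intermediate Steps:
$f{\left(H \right)} = 72 + 8 H$ ($f{\left(H \right)} = 8 \left(9 + H\right) = 72 + 8 H$)
$t = - \frac{131417}{150}$ ($t = - \frac{262834}{300} = \left(-262834\right) \frac{1}{300} = - \frac{131417}{150} \approx -876.11$)
$l = - \frac{1}{5136}$ ($l = \frac{1}{72 + 8 \left(-651\right)} = \frac{1}{72 - 5208} = \frac{1}{-5136} = - \frac{1}{5136} \approx -0.0001947$)
$\sqrt{l + t} = \sqrt{- \frac{1}{5136} - \frac{131417}{150}} = \sqrt{- \frac{37497659}{42800}} = \frac{i \sqrt{4012249513}}{2140}$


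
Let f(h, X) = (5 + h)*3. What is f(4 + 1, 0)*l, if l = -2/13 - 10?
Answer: -3960/13 ≈ -304.62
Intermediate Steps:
f(h, X) = 15 + 3*h
l = -132/13 (l = -2*1/13 - 10 = -2/13 - 10 = -132/13 ≈ -10.154)
f(4 + 1, 0)*l = (15 + 3*(4 + 1))*(-132/13) = (15 + 3*5)*(-132/13) = (15 + 15)*(-132/13) = 30*(-132/13) = -3960/13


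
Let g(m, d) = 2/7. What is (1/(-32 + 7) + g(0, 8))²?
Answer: 1849/30625 ≈ 0.060376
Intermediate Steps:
g(m, d) = 2/7 (g(m, d) = 2*(⅐) = 2/7)
(1/(-32 + 7) + g(0, 8))² = (1/(-32 + 7) + 2/7)² = (1/(-25) + 2/7)² = (-1/25 + 2/7)² = (43/175)² = 1849/30625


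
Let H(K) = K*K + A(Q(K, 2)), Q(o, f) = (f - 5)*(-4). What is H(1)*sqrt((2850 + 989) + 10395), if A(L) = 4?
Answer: 5*sqrt(14234) ≈ 596.53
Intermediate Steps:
Q(o, f) = 20 - 4*f (Q(o, f) = (-5 + f)*(-4) = 20 - 4*f)
H(K) = 4 + K**2 (H(K) = K*K + 4 = K**2 + 4 = 4 + K**2)
H(1)*sqrt((2850 + 989) + 10395) = (4 + 1**2)*sqrt((2850 + 989) + 10395) = (4 + 1)*sqrt(3839 + 10395) = 5*sqrt(14234)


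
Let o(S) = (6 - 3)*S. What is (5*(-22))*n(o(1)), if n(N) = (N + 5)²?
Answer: -7040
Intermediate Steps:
o(S) = 3*S
n(N) = (5 + N)²
(5*(-22))*n(o(1)) = (5*(-22))*(5 + 3*1)² = -110*(5 + 3)² = -110*8² = -110*64 = -7040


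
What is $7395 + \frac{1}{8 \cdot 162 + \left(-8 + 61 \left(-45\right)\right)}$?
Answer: $\frac{10774514}{1457} \approx 7395.0$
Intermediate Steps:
$7395 + \frac{1}{8 \cdot 162 + \left(-8 + 61 \left(-45\right)\right)} = 7395 + \frac{1}{1296 - 2753} = 7395 + \frac{1}{-1457} = 7395 - \frac{1}{1457} = \frac{10774514}{1457}$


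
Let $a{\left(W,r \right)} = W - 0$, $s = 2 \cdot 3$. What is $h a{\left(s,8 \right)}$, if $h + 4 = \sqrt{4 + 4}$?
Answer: $-24 + 12 \sqrt{2} \approx -7.0294$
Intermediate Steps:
$s = 6$
$h = -4 + 2 \sqrt{2}$ ($h = -4 + \sqrt{4 + 4} = -4 + \sqrt{8} = -4 + 2 \sqrt{2} \approx -1.1716$)
$a{\left(W,r \right)} = W$ ($a{\left(W,r \right)} = W + 0 = W$)
$h a{\left(s,8 \right)} = \left(-4 + 2 \sqrt{2}\right) 6 = -24 + 12 \sqrt{2}$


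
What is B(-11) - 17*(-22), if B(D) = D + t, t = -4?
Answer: 359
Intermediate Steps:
B(D) = -4 + D (B(D) = D - 4 = -4 + D)
B(-11) - 17*(-22) = (-4 - 11) - 17*(-22) = -15 + 374 = 359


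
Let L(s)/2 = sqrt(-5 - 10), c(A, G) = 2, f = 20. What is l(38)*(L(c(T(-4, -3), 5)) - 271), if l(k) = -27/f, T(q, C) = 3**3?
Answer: 7317/20 - 27*I*sqrt(15)/10 ≈ 365.85 - 10.457*I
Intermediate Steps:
T(q, C) = 27
l(k) = -27/20
L(s) = 2*I*sqrt(15) (L(s) = 2*sqrt(-5 - 10) = 2*sqrt(-15) = 2*(I*sqrt(15)) = 2*I*sqrt(15))
l(38)*(L(c(T(-4, -3), 5)) - 271) = -27*(2*I*sqrt(15) - 271)/20 = -27*(-271 + 2*I*sqrt(15))/20 = 7317/20 - 27*I*sqrt(15)/10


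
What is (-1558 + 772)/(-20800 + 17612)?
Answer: 393/1594 ≈ 0.24655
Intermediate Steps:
(-1558 + 772)/(-20800 + 17612) = -786/(-3188) = -786*(-1/3188) = 393/1594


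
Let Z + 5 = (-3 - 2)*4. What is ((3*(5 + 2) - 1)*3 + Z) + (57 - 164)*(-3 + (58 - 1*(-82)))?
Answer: -14624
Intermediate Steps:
Z = -25 (Z = -5 + (-3 - 2)*4 = -5 - 5*4 = -5 - 20 = -25)
((3*(5 + 2) - 1)*3 + Z) + (57 - 164)*(-3 + (58 - 1*(-82))) = ((3*(5 + 2) - 1)*3 - 25) + (57 - 164)*(-3 + (58 - 1*(-82))) = ((3*7 - 1)*3 - 25) - 107*(-3 + (58 + 82)) = ((21 - 1)*3 - 25) - 107*(-3 + 140) = (20*3 - 25) - 107*137 = (60 - 25) - 14659 = 35 - 14659 = -14624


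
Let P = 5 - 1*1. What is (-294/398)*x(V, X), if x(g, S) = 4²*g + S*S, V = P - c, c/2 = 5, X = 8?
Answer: 4704/199 ≈ 23.638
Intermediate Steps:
P = 4 (P = 5 - 1 = 4)
c = 10 (c = 2*5 = 10)
V = -6 (V = 4 - 1*10 = 4 - 10 = -6)
x(g, S) = S² + 16*g (x(g, S) = 16*g + S² = S² + 16*g)
(-294/398)*x(V, X) = (-294/398)*(8² + 16*(-6)) = (-294*1/398)*(64 - 96) = -147/199*(-32) = 4704/199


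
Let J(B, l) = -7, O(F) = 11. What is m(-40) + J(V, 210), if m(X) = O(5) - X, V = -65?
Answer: 44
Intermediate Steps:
m(X) = 11 - X
m(-40) + J(V, 210) = (11 - 1*(-40)) - 7 = (11 + 40) - 7 = 51 - 7 = 44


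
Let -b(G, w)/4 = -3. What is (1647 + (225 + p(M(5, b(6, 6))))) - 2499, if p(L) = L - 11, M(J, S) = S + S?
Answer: -614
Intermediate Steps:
b(G, w) = 12 (b(G, w) = -4*(-3) = 12)
M(J, S) = 2*S
p(L) = -11 + L
(1647 + (225 + p(M(5, b(6, 6))))) - 2499 = (1647 + (225 + (-11 + 2*12))) - 2499 = (1647 + (225 + (-11 + 24))) - 2499 = (1647 + (225 + 13)) - 2499 = (1647 + 238) - 2499 = 1885 - 2499 = -614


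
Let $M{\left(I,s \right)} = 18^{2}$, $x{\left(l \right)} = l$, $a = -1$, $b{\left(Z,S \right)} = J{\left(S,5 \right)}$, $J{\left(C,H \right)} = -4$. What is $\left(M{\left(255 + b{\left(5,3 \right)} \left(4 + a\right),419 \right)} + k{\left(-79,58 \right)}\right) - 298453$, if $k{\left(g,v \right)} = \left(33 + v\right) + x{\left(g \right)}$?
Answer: $-298117$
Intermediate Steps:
$b{\left(Z,S \right)} = -4$
$M{\left(I,s \right)} = 324$
$k{\left(g,v \right)} = 33 + g + v$ ($k{\left(g,v \right)} = \left(33 + v\right) + g = 33 + g + v$)
$\left(M{\left(255 + b{\left(5,3 \right)} \left(4 + a\right),419 \right)} + k{\left(-79,58 \right)}\right) - 298453 = \left(324 + \left(33 - 79 + 58\right)\right) - 298453 = \left(324 + 12\right) - 298453 = 336 - 298453 = -298117$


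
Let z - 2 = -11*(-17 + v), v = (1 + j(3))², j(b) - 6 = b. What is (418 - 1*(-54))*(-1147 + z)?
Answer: -971376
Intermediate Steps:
j(b) = 6 + b
v = 100 (v = (1 + (6 + 3))² = (1 + 9)² = 10² = 100)
z = -911 (z = 2 - 11*(-17 + 100) = 2 - 11*83 = 2 - 913 = -911)
(418 - 1*(-54))*(-1147 + z) = (418 - 1*(-54))*(-1147 - 911) = (418 + 54)*(-2058) = 472*(-2058) = -971376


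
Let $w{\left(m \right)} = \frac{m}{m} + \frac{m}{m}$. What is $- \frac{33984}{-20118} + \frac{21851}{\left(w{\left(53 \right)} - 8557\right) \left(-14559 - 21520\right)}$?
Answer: $\frac{1748299972483}{1034923048285} \approx 1.6893$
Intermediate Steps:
$w{\left(m \right)} = 2$ ($w{\left(m \right)} = 1 + 1 = 2$)
$- \frac{33984}{-20118} + \frac{21851}{\left(w{\left(53 \right)} - 8557\right) \left(-14559 - 21520\right)} = - \frac{33984}{-20118} + \frac{21851}{\left(2 - 8557\right) \left(-14559 - 21520\right)} = \left(-33984\right) \left(- \frac{1}{20118}\right) + \frac{21851}{\left(-8555\right) \left(-36079\right)} = \frac{5664}{3353} + \frac{21851}{308655845} = \frac{1748299972483}{1034923048285}$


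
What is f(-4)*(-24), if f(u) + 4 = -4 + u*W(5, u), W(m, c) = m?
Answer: 672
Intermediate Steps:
f(u) = -8 + 5*u (f(u) = -4 + (-4 + u*5) = -4 + (-4 + 5*u) = -8 + 5*u)
f(-4)*(-24) = (-8 + 5*(-4))*(-24) = (-8 - 20)*(-24) = -28*(-24) = 672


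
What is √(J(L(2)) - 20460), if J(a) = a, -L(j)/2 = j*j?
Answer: 2*I*√5117 ≈ 143.07*I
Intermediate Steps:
L(j) = -2*j² (L(j) = -2*j*j = -2*j²)
√(J(L(2)) - 20460) = √(-2*2² - 20460) = √(-2*4 - 20460) = √(-8 - 20460) = √(-20468) = 2*I*√5117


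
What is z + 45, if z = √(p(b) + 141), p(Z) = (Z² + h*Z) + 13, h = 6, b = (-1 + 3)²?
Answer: 45 + √194 ≈ 58.928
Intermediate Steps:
b = 4 (b = 2² = 4)
p(Z) = 13 + Z² + 6*Z (p(Z) = (Z² + 6*Z) + 13 = 13 + Z² + 6*Z)
z = √194 (z = √((13 + 4² + 6*4) + 141) = √((13 + 16 + 24) + 141) = √(53 + 141) = √194 ≈ 13.928)
z + 45 = √194 + 45 = 45 + √194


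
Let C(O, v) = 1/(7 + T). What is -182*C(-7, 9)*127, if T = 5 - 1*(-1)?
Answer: -1778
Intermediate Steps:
T = 6 (T = 5 + 1 = 6)
C(O, v) = 1/13 (C(O, v) = 1/(7 + 6) = 1/13)
-182*C(-7, 9)*127 = -182*1/13*127 = -14*127 = -1778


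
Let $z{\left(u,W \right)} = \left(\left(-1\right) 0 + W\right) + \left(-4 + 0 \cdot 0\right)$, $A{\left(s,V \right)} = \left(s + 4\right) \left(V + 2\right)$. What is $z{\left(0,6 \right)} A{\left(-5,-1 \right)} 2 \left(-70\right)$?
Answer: $280$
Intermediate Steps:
$A{\left(s,V \right)} = \left(2 + V\right) \left(4 + s\right)$ ($A{\left(s,V \right)} = \left(4 + s\right) \left(2 + V\right) = \left(2 + V\right) \left(4 + s\right)$)
$z{\left(u,W \right)} = -4 + W$ ($z{\left(u,W \right)} = \left(0 + W\right) + \left(-4 + 0\right) = W - 4 = -4 + W$)
$z{\left(0,6 \right)} A{\left(-5,-1 \right)} 2 \left(-70\right) = \left(-4 + 6\right) \left(8 + 2 \left(-5\right) + 4 \left(-1\right) - -5\right) 2 \left(-70\right) = 2 \left(8 - 10 - 4 + 5\right) 2 \left(-70\right) = 2 \left(-1\right) 2 \left(-70\right) = \left(-2\right) 2 \left(-70\right) = \left(-4\right) \left(-70\right) = 280$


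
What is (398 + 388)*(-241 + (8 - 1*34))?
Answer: -209862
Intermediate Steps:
(398 + 388)*(-241 + (8 - 1*34)) = 786*(-241 + (8 - 34)) = 786*(-241 - 26) = 786*(-267) = -209862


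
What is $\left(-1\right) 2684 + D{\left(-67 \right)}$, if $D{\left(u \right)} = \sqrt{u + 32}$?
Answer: $-2684 + i \sqrt{35} \approx -2684.0 + 5.9161 i$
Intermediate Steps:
$D{\left(u \right)} = \sqrt{32 + u}$
$\left(-1\right) 2684 + D{\left(-67 \right)} = \left(-1\right) 2684 + \sqrt{32 - 67} = -2684 + \sqrt{-35} = -2684 + i \sqrt{35}$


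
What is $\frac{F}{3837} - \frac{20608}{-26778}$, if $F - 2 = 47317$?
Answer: $\frac{224363513}{17124531} \approx 13.102$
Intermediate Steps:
$F = 47319$ ($F = 2 + 47317 = 47319$)
$\frac{F}{3837} - \frac{20608}{-26778} = \frac{47319}{3837} - \frac{20608}{-26778} = 47319 \cdot \frac{1}{3837} - - \frac{10304}{13389} = \frac{15773}{1279} + \frac{10304}{13389} = \frac{224363513}{17124531}$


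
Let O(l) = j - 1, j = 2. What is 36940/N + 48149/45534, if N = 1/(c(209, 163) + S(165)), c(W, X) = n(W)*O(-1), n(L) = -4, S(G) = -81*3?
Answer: -415460363971/45534 ≈ -9.1242e+6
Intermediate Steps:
S(G) = -243
O(l) = 1 (O(l) = 2 - 1 = 1)
c(W, X) = -4 (c(W, X) = -4*1 = -4)
N = -1/247 (N = 1/(-4 - 243) = 1/(-247) = -1/247 ≈ -0.0040486)
36940/N + 48149/45534 = 36940/(-1/247) + 48149/45534 = 36940*(-247) + 48149*(1/45534) = -9124180 + 48149/45534 = -415460363971/45534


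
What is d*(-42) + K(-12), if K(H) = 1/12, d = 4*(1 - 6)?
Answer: 10081/12 ≈ 840.08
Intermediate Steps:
d = -20 (d = 4*(-5) = -20)
K(H) = 1/12
d*(-42) + K(-12) = -20*(-42) + 1/12 = 840 + 1/12 = 10081/12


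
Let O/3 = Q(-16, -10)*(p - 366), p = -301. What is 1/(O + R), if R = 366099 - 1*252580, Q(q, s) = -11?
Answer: 1/135530 ≈ 7.3784e-6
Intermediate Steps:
R = 113519 (R = 366099 - 252580 = 113519)
O = 22011 (O = 3*(-11*(-301 - 366)) = 3*(-11*(-667)) = 3*7337 = 22011)
1/(O + R) = 1/(22011 + 113519) = 1/135530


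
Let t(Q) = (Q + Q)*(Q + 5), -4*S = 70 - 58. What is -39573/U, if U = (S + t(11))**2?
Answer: -39573/121801 ≈ -0.32490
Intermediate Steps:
S = -3 (S = -(70 - 58)/4 = -1/4*12 = -3)
t(Q) = 2*Q*(5 + Q) (t(Q) = (2*Q)*(5 + Q) = 2*Q*(5 + Q))
U = 121801 (U = (-3 + 2*11*(5 + 11))**2 = (-3 + 2*11*16)**2 = (-3 + 352)**2 = 349**2 = 121801)
-39573/U = -39573/121801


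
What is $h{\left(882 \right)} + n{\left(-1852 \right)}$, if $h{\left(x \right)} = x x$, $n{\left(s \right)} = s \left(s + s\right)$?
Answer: $7637732$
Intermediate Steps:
$n{\left(s \right)} = 2 s^{2}$ ($n{\left(s \right)} = s 2 s = 2 s^{2}$)
$h{\left(x \right)} = x^{2}$
$h{\left(882 \right)} + n{\left(-1852 \right)} = 882^{2} + 2 \left(-1852\right)^{2} = 777924 + 2 \cdot 3429904 = 777924 + 6859808 = 7637732$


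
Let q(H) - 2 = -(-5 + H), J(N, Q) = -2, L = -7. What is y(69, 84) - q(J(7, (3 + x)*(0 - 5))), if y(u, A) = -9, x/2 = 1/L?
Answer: -18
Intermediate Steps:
x = -2/7 (x = 2/(-7) = 2*(-⅐) = -2/7 ≈ -0.28571)
q(H) = 7 - H (q(H) = 2 - (-5 + H) = 2 + (5 - H) = 7 - H)
y(69, 84) - q(J(7, (3 + x)*(0 - 5))) = -9 - (7 - 1*(-2)) = -9 - (7 + 2) = -9 - 1*9 = -9 - 9 = -18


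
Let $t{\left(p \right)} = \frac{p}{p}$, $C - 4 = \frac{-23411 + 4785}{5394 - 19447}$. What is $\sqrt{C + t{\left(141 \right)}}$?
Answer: $\frac{\sqrt{1249185223}}{14053} \approx 2.515$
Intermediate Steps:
$C = \frac{74838}{14053}$ ($C = 4 + \frac{-23411 + 4785}{5394 - 19447} = 4 - \frac{18626}{-14053} = 4 - - \frac{18626}{14053} = 4 + \frac{18626}{14053} = \frac{74838}{14053} \approx 5.3254$)
$t{\left(p \right)} = 1$
$\sqrt{C + t{\left(141 \right)}} = \sqrt{\frac{74838}{14053} + 1} = \sqrt{\frac{88891}{14053}} = \frac{\sqrt{1249185223}}{14053}$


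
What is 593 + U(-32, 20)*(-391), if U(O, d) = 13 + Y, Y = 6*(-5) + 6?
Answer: 4894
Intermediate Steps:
Y = -24 (Y = -30 + 6 = -24)
U(O, d) = -11 (U(O, d) = 13 - 24 = -11)
593 + U(-32, 20)*(-391) = 593 - 11*(-391) = 593 + 4301 = 4894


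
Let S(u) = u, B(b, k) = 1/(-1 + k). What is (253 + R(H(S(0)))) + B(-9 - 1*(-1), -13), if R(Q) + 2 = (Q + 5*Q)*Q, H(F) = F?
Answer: 3513/14 ≈ 250.93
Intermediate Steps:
R(Q) = -2 + 6*Q**2 (R(Q) = -2 + (Q + 5*Q)*Q = -2 + (6*Q)*Q = -2 + 6*Q**2)
(253 + R(H(S(0)))) + B(-9 - 1*(-1), -13) = (253 + (-2 + 6*0**2)) + 1/(-1 - 13) = (253 + (-2 + 6*0)) + 1/(-14) = (253 + (-2 + 0)) - 1/14 = (253 - 2) - 1/14 = 251 - 1/14 = 3513/14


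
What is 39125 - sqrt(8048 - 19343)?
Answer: 39125 - 3*I*sqrt(1255) ≈ 39125.0 - 106.28*I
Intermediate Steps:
39125 - sqrt(8048 - 19343) = 39125 - sqrt(-11295) = 39125 - 3*I*sqrt(1255)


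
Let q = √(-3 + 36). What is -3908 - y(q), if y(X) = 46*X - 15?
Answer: -3893 - 46*√33 ≈ -4157.3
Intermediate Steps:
q = √33 ≈ 5.7446
y(X) = -15 + 46*X
-3908 - y(q) = -3908 - (-15 + 46*√33) = -3908 + (15 - 46*√33) = -3893 - 46*√33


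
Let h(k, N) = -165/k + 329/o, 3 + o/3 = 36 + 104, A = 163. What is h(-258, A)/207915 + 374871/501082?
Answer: 688734708629902/920608343401095 ≈ 0.74813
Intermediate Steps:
o = 411 (o = -9 + 3*(36 + 104) = -9 + 3*140 = -9 + 420 = 411)
h(k, N) = 329/411 - 165/k (h(k, N) = -165/k + 329/411 = 329/411 - 165/k)
h(-258, A)/207915 + 374871/501082 = (329/411 - 165/(-258))/207915 + 374871/501082 = (329/411 - 165*(-1/258))*(1/207915) + 374871*(1/501082) = (329/411 + 55/86)*(1/207915) + 374871/501082 = (50899/35346)*(1/207915) + 374871/501082 = 50899/7348963590 + 374871/501082 = 688734708629902/920608343401095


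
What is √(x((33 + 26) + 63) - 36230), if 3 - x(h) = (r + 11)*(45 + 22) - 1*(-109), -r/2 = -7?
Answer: I*√38011 ≈ 194.96*I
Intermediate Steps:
r = 14 (r = -2*(-7) = 14)
x(h) = -1781 (x(h) = 3 - ((14 + 11)*(45 + 22) - 1*(-109)) = 3 - (25*67 + 109) = 3 - (1675 + 109) = 3 - 1*1784 = 3 - 1784 = -1781)
√(x((33 + 26) + 63) - 36230) = √(-1781 - 36230) = √(-38011) = I*√38011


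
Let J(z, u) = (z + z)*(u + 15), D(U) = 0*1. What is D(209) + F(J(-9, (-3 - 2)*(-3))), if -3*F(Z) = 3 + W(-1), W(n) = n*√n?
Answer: -1 + I/3 ≈ -1.0 + 0.33333*I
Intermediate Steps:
W(n) = n^(3/2)
D(U) = 0
J(z, u) = 2*z*(15 + u) (J(z, u) = (2*z)*(15 + u) = 2*z*(15 + u))
F(Z) = -1 + I/3 (F(Z) = -(3 + (-1)^(3/2))/3 = -(3 - I)/3 = -1 + I/3)
D(209) + F(J(-9, (-3 - 2)*(-3))) = 0 + (-1 + I/3) = -1 + I/3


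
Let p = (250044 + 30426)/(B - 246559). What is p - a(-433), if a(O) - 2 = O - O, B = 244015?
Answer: -47593/424 ≈ -112.25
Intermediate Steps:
p = -46745/424 (p = (250044 + 30426)/(244015 - 246559) = 280470/(-2544) = 280470*(-1/2544) = -46745/424 ≈ -110.25)
a(O) = 2 (a(O) = 2 + (O - O) = 2 + 0 = 2)
p - a(-433) = -46745/424 - 1*2 = -46745/424 - 2 = -47593/424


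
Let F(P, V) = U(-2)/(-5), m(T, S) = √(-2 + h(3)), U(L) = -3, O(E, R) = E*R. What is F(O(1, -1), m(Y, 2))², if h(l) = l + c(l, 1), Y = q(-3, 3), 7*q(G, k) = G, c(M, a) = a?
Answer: 9/25 ≈ 0.36000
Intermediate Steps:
q(G, k) = G/7
Y = -3/7 (Y = (⅐)*(-3) = -3/7 ≈ -0.42857)
h(l) = 1 + l (h(l) = l + 1 = 1 + l)
m(T, S) = √2 (m(T, S) = √(-2 + (1 + 3)) = √(-2 + 4) = √2)
F(P, V) = ⅗ (F(P, V) = -3/(-5) = -3*(-⅕) = ⅗)
F(O(1, -1), m(Y, 2))² = (⅗)² = 9/25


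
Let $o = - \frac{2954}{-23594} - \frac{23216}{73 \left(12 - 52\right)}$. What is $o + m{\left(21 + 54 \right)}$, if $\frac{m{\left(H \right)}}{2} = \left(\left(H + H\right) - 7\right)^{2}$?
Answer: $\frac{176137676689}{4305905} \approx 40906.0$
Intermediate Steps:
$m{\left(H \right)} = 2 \left(-7 + 2 H\right)^{2}$ ($m{\left(H \right)} = 2 \left(\left(H + H\right) - 7\right)^{2} = 2 \left(2 H - 7\right)^{2} = 2 \left(-7 + 2 H\right)^{2}$)
$o = \frac{34773999}{4305905}$ ($o = \left(-2954\right) \left(- \frac{1}{23594}\right) - \frac{23216}{73 \left(-40\right)} = \frac{1477}{11797} - \frac{23216}{-2920} = \frac{1477}{11797} - - \frac{2902}{365} = \frac{1477}{11797} + \frac{2902}{365} = \frac{34773999}{4305905} \approx 8.0759$)
$o + m{\left(21 + 54 \right)} = \frac{34773999}{4305905} + 2 \left(-7 + 2 \left(21 + 54\right)\right)^{2} = \frac{34773999}{4305905} + 2 \left(-7 + 2 \cdot 75\right)^{2} = \frac{34773999}{4305905} + 2 \left(-7 + 150\right)^{2} = \frac{34773999}{4305905} + 2 \cdot 143^{2} = \frac{34773999}{4305905} + 2 \cdot 20449 = \frac{34773999}{4305905} + 40898 = \frac{176137676689}{4305905}$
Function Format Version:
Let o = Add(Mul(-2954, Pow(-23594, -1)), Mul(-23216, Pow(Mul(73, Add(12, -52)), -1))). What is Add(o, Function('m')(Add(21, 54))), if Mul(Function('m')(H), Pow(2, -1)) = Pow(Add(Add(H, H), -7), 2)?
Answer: Rational(176137676689, 4305905) ≈ 40906.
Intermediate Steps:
Function('m')(H) = Mul(2, Pow(Add(-7, Mul(2, H)), 2)) (Function('m')(H) = Mul(2, Pow(Add(Add(H, H), -7), 2)) = Mul(2, Pow(Add(Mul(2, H), -7), 2)) = Mul(2, Pow(Add(-7, Mul(2, H)), 2)))
o = Rational(34773999, 4305905) (o = Add(Mul(-2954, Rational(-1, 23594)), Mul(-23216, Pow(Mul(73, -40), -1))) = Add(Rational(1477, 11797), Mul(-23216, Pow(-2920, -1))) = Add(Rational(1477, 11797), Mul(-23216, Rational(-1, 2920))) = Add(Rational(1477, 11797), Rational(2902, 365)) = Rational(34773999, 4305905) ≈ 8.0759)
Add(o, Function('m')(Add(21, 54))) = Add(Rational(34773999, 4305905), Mul(2, Pow(Add(-7, Mul(2, Add(21, 54))), 2))) = Add(Rational(34773999, 4305905), Mul(2, Pow(Add(-7, Mul(2, 75)), 2))) = Add(Rational(34773999, 4305905), Mul(2, Pow(Add(-7, 150), 2))) = Add(Rational(34773999, 4305905), Mul(2, Pow(143, 2))) = Add(Rational(34773999, 4305905), Mul(2, 20449)) = Add(Rational(34773999, 4305905), 40898) = Rational(176137676689, 4305905)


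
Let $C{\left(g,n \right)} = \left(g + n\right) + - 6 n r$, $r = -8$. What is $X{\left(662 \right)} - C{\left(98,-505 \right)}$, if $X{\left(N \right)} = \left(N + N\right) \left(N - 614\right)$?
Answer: $88199$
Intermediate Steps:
$C{\left(g,n \right)} = g + 49 n$ ($C{\left(g,n \right)} = \left(g + n\right) + - 6 n \left(-8\right) = \left(g + n\right) + 48 n = g + 49 n$)
$X{\left(N \right)} = 2 N \left(-614 + N\right)$
$X{\left(662 \right)} - C{\left(98,-505 \right)} = 2 \cdot 662 \left(-614 + 662\right) - \left(98 + 49 \left(-505\right)\right) = 2 \cdot 662 \cdot 48 - \left(98 - 24745\right) = 63552 - -24647 = 63552 + 24647 = 88199$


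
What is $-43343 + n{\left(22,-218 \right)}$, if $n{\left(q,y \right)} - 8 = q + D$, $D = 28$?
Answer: $-43285$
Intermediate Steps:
$n{\left(q,y \right)} = 36 + q$ ($n{\left(q,y \right)} = 8 + \left(q + 28\right) = 8 + \left(28 + q\right) = 36 + q$)
$-43343 + n{\left(22,-218 \right)} = -43343 + \left(36 + 22\right) = -43343 + 58 = -43285$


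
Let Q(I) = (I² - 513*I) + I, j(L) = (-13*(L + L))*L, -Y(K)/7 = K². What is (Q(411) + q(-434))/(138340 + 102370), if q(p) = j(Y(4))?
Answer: -73531/48142 ≈ -1.5274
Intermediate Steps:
Y(K) = -7*K²
j(L) = -26*L² (j(L) = (-26*L)*L = -26*L²)
q(p) = -326144 (q(p) = -26*(-7*4²)² = -26*(-7*16)² = -26*(-112)² = -26*12544 = -326144)
Q(I) = I² - 512*I
(Q(411) + q(-434))/(138340 + 102370) = (411*(-512 + 411) - 326144)/(138340 + 102370) = (411*(-101) - 326144)/240710 = (-41511 - 326144)*(1/240710) = -367655*1/240710 = -73531/48142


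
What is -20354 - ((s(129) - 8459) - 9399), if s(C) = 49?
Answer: -2545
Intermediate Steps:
-20354 - ((s(129) - 8459) - 9399) = -20354 - ((49 - 8459) - 9399) = -20354 - (-8410 - 9399) = -20354 - 1*(-17809) = -20354 + 17809 = -2545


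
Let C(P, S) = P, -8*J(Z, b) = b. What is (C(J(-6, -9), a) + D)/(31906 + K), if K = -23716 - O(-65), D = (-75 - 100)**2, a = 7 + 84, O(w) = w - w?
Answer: 245009/65520 ≈ 3.7395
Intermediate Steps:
J(Z, b) = -b/8
O(w) = 0
a = 91
D = 30625 (D = (-175)**2 = 30625)
K = -23716 (K = -23716 - 1*0 = -23716 + 0 = -23716)
(C(J(-6, -9), a) + D)/(31906 + K) = (-1/8*(-9) + 30625)/(31906 - 23716) = (9/8 + 30625)/8190 = (245009/8)*(1/8190) = 245009/65520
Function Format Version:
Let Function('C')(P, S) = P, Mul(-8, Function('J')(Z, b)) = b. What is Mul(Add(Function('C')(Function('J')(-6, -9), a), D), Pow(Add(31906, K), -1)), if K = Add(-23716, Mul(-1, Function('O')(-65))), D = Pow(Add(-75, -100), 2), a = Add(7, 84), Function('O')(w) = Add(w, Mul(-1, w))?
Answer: Rational(245009, 65520) ≈ 3.7395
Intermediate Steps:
Function('J')(Z, b) = Mul(Rational(-1, 8), b)
Function('O')(w) = 0
a = 91
D = 30625 (D = Pow(-175, 2) = 30625)
K = -23716 (K = Add(-23716, Mul(-1, 0)) = Add(-23716, 0) = -23716)
Mul(Add(Function('C')(Function('J')(-6, -9), a), D), Pow(Add(31906, K), -1)) = Mul(Add(Mul(Rational(-1, 8), -9), 30625), Pow(Add(31906, -23716), -1)) = Mul(Add(Rational(9, 8), 30625), Pow(8190, -1)) = Mul(Rational(245009, 8), Rational(1, 8190)) = Rational(245009, 65520)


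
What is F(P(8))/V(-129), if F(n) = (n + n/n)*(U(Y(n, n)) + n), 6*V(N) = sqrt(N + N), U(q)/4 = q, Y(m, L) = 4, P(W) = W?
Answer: -216*I*sqrt(258)/43 ≈ -80.685*I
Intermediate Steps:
U(q) = 4*q
V(N) = sqrt(2)*sqrt(N)/6 (V(N) = sqrt(N + N)/6 = sqrt(2*N)/6 = (sqrt(2)*sqrt(N))/6 = sqrt(2)*sqrt(N)/6)
F(n) = (1 + n)*(16 + n) (F(n) = (n + n/n)*(4*4 + n) = (n + 1)*(16 + n) = (1 + n)*(16 + n))
F(P(8))/V(-129) = (16 + 8**2 + 17*8)/((sqrt(2)*sqrt(-129)/6)) = (16 + 64 + 136)/((sqrt(2)*(I*sqrt(129))/6)) = 216/((I*sqrt(258)/6)) = 216*(-I*sqrt(258)/43) = -216*I*sqrt(258)/43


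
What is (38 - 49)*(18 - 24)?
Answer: 66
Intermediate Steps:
(38 - 49)*(18 - 24) = -11*(-6) = 66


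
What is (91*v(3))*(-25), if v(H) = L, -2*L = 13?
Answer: 29575/2 ≈ 14788.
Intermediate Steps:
L = -13/2 (L = -½*13 = -13/2 ≈ -6.5000)
v(H) = -13/2
(91*v(3))*(-25) = (91*(-13/2))*(-25) = -1183/2*(-25) = 29575/2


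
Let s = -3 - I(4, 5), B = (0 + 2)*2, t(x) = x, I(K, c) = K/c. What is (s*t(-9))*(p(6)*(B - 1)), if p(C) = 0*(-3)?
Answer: 0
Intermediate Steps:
B = 4 (B = 2*2 = 4)
p(C) = 0
s = -19/5 (s = -3 - 4/5 = -19/5 ≈ -3.8000)
(s*t(-9))*(p(6)*(B - 1)) = (-19/5*(-9))*(0*(4 - 1)) = 171*(0*3)/5 = (171/5)*0 = 0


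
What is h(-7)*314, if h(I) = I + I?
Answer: -4396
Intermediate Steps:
h(I) = 2*I
h(-7)*314 = (2*(-7))*314 = -14*314 = -4396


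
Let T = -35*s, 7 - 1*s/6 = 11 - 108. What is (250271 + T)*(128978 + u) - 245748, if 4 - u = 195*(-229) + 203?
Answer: 39617456306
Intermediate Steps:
s = 624 (s = 42 - 6*(11 - 108) = 42 - 6*(-97) = 42 + 582 = 624)
T = -21840 (T = -35*624 = -21840)
u = 44456 (u = 4 - (195*(-229) + 203) = 4 - (-44655 + 203) = 4 - 1*(-44452) = 4 + 44452 = 44456)
(250271 + T)*(128978 + u) - 245748 = (250271 - 21840)*(128978 + 44456) - 245748 = 228431*173434 - 245748 = 39617702054 - 245748 = 39617456306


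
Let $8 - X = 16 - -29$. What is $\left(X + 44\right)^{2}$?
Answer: $49$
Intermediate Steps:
$X = -37$ ($X = 8 - \left(16 - -29\right) = 8 - \left(16 + 29\right) = 8 - 45 = -37$)
$\left(X + 44\right)^{2} = \left(-37 + 44\right)^{2} = 7^{2} = 49$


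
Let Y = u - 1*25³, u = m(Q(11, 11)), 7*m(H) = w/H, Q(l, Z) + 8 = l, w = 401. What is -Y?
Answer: 327724/21 ≈ 15606.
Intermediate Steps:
Q(l, Z) = -8 + l
m(H) = 401/(7*H) (m(H) = (401/H)/7 = 401/(7*H))
u = 401/21 (u = 401/(7*(-8 + 11)) = (401/7)/3 = (401/7)*(⅓) = 401/21 ≈ 19.095)
Y = -327724/21 (Y = 401/21 - 1*25³ = 401/21 - 1*15625 = 401/21 - 15625 = -327724/21 ≈ -15606.)
-Y = -1*(-327724/21) = 327724/21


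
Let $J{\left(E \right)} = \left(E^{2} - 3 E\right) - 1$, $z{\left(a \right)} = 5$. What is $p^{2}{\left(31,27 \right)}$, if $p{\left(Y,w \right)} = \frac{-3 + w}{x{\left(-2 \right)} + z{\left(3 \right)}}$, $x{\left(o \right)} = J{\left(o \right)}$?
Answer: $\frac{144}{49} \approx 2.9388$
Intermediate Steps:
$J{\left(E \right)} = -1 + E^{2} - 3 E$
$x{\left(o \right)} = -1 + o^{2} - 3 o$
$p{\left(Y,w \right)} = - \frac{3}{14} + \frac{w}{14}$ ($p{\left(Y,w \right)} = \frac{-3 + w}{\left(-1 + \left(-2\right)^{2} - -6\right) + 5} = \frac{-3 + w}{\left(-1 + 4 + 6\right) + 5} = \frac{-3 + w}{9 + 5} = \frac{-3 + w}{14} = \left(-3 + w\right) \frac{1}{14} = - \frac{3}{14} + \frac{w}{14}$)
$p^{2}{\left(31,27 \right)} = \left(- \frac{3}{14} + \frac{1}{14} \cdot 27\right)^{2} = \left(- \frac{3}{14} + \frac{27}{14}\right)^{2} = \left(\frac{12}{7}\right)^{2} = \frac{144}{49}$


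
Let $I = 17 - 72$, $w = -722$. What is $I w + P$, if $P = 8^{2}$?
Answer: $39774$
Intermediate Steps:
$P = 64$
$I = -55$ ($I = 17 - 72 = -55$)
$I w + P = \left(-55\right) \left(-722\right) + 64 = 39710 + 64 = 39774$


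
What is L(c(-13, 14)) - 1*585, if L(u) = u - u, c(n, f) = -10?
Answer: -585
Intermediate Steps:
L(u) = 0
L(c(-13, 14)) - 1*585 = 0 - 1*585 = 0 - 585 = -585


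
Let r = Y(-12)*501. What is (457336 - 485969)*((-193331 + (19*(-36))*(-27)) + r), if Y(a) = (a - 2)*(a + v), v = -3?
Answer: 1994374349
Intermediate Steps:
Y(a) = (-3 + a)*(-2 + a) (Y(a) = (a - 2)*(a - 3) = (-2 + a)*(-3 + a) = (-3 + a)*(-2 + a))
r = 105210 (r = (6 + (-12)**2 - 5*(-12))*501 = (6 + 144 + 60)*501 = 210*501 = 105210)
(457336 - 485969)*((-193331 + (19*(-36))*(-27)) + r) = (457336 - 485969)*((-193331 + (19*(-36))*(-27)) + 105210) = -28633*((-193331 - 684*(-27)) + 105210) = -28633*((-193331 + 18468) + 105210) = -28633*(-174863 + 105210) = -28633*(-69653) = 1994374349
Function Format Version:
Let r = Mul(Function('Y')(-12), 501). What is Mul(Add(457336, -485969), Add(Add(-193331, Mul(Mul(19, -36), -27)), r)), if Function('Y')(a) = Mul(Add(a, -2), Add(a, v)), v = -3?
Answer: 1994374349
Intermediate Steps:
Function('Y')(a) = Mul(Add(-3, a), Add(-2, a)) (Function('Y')(a) = Mul(Add(a, -2), Add(a, -3)) = Mul(Add(-2, a), Add(-3, a)) = Mul(Add(-3, a), Add(-2, a)))
r = 105210 (r = Mul(Add(6, Pow(-12, 2), Mul(-5, -12)), 501) = Mul(Add(6, 144, 60), 501) = Mul(210, 501) = 105210)
Mul(Add(457336, -485969), Add(Add(-193331, Mul(Mul(19, -36), -27)), r)) = Mul(Add(457336, -485969), Add(Add(-193331, Mul(Mul(19, -36), -27)), 105210)) = Mul(-28633, Add(Add(-193331, Mul(-684, -27)), 105210)) = Mul(-28633, Add(Add(-193331, 18468), 105210)) = Mul(-28633, Add(-174863, 105210)) = Mul(-28633, -69653) = 1994374349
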